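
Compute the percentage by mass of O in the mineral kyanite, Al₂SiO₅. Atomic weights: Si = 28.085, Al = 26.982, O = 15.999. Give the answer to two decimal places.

49.37 wt%

Formula mass = 2×26.982 + 1×28.085 + 5×15.999 = 162.044 g/mol, of which 79.995 g is O.
So O makes up 79.995/162.044 = 0.4937 of the mass, i.e. 49.37%.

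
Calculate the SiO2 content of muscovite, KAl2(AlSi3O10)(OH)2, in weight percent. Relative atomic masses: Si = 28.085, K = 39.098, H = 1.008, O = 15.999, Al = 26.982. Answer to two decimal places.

Molar mass of KAl2(AlSi3O10)(OH)2 = 1*39.098 + 3*26.982 + 3*28.085 + 12*15.999 + 2*1.008 = 398.303 g/mol.
Each formula unit contains 3 Si, equivalent to 3/1 = 3.0000 mol SiO2.
M(SiO2) = 1×28.085 + 2×15.999 = 60.083 g/mol.
Mass of SiO2 per formula unit = 3.0000 × 60.083 = 180.249 g.
SiO2 wt% = 180.249 / 398.303 × 100 = 45.25%.

45.25 wt%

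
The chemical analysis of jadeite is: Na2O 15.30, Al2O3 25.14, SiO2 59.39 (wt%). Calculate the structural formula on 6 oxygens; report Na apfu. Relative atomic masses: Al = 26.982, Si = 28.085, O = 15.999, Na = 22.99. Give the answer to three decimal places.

1.000 Na apfu

Na2O: 15.30/61.979 = 0.24686 mol → 0.49372 mol Na, 0.24686 mol O.
Al2O3: 25.14/101.961 = 0.24656 mol → 0.49312 mol Al, 0.73968 mol O.
SiO2: 59.39/60.083 = 0.98847 mol → 0.98847 mol Si, 1.97694 mol O.
Total oxygen = 2.96348 mol. Normalization factor = 6/2.96348 = 2.02465.
Na per 6 O = 0.49372 × 2.02465 = 1.000.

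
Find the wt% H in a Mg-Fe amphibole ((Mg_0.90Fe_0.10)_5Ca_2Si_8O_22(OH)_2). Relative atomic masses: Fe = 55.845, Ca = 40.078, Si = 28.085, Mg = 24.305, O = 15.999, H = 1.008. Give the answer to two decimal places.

Formula mass = 4.50*24.305 + 0.50*55.845 + 2*40.078 + 8*28.085 + 24*15.999 + 2*1.008 = 828.123 g/mol, of which 2.016 g is H.
So H makes up 2.016/828.123 = 0.0024 of the mass, i.e. 0.24%.

0.24 weight percent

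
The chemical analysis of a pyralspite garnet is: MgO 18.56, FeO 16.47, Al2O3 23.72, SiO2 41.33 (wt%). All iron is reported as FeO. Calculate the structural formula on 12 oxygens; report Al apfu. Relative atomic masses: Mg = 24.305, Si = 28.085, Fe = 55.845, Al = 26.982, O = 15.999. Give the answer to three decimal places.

2.020 Al apfu

18.56 wt% MgO ÷ 40.304 g/mol = 0.46050 mol, giving 0.46050 Mg and 0.46050 O.
16.47 wt% FeO ÷ 71.844 g/mol = 0.22925 mol, giving 0.22925 Fe and 0.22925 O.
23.72 wt% Al2O3 ÷ 101.961 g/mol = 0.23264 mol, giving 0.46528 Al and 0.69792 O.
41.33 wt% SiO2 ÷ 60.083 g/mol = 0.68788 mol, giving 0.68788 Si and 1.37576 O.
Oxygen sums to 2.76343; scaling by 12/2.76343 = 4.34243 puts the formula on 12 O.
Al: 0.46528 × 4.34243 = 2.020 atoms per formula unit.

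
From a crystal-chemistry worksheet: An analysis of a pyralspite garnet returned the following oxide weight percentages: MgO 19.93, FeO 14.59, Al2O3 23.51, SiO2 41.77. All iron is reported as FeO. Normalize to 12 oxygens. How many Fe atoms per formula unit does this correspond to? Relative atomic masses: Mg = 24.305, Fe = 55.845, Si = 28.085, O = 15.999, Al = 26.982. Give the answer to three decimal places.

19.93 wt% MgO ÷ 40.304 g/mol = 0.49449 mol, giving 0.49449 Mg and 0.49449 O.
14.59 wt% FeO ÷ 71.844 g/mol = 0.20308 mol, giving 0.20308 Fe and 0.20308 O.
23.51 wt% Al2O3 ÷ 101.961 g/mol = 0.23058 mol, giving 0.46116 Al and 0.69174 O.
41.77 wt% SiO2 ÷ 60.083 g/mol = 0.69520 mol, giving 0.69520 Si and 1.39040 O.
Oxygen sums to 2.77971; scaling by 12/2.77971 = 4.31700 puts the formula on 12 O.
Fe: 0.20308 × 4.31700 = 0.877 atoms per formula unit.

0.877 Fe apfu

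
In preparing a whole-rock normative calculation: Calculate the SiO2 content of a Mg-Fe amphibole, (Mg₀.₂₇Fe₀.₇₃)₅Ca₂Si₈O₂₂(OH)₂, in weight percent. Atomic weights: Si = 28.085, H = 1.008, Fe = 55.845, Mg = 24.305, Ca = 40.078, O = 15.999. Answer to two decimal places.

51.83 wt%

Formula mass = 927.474 g/mol.
8 Si → 8.0000 mol SiO2 per formula unit; M(SiO2) = 60.083, so SiO2 mass = 480.664 g.
480.664/927.474 × 100 = 51.83 wt%.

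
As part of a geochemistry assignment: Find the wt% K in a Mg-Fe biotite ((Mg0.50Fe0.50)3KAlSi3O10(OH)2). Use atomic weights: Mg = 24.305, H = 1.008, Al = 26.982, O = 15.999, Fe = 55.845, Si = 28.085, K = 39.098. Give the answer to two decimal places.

Molar mass of (Mg0.50Fe0.50)3KAlSi3O10(OH)2: 1.50·24.305 + 1.50·55.845 + 1·39.098 + 1·26.982 + 3·28.085 + 12·15.999 + 2·1.008 = 464.564 g/mol.
Mass of K per formula unit: 1 × 39.098 = 39.098 g.
Weight fraction K = 39.098 / 464.564 = 0.0842.

8.42 mass %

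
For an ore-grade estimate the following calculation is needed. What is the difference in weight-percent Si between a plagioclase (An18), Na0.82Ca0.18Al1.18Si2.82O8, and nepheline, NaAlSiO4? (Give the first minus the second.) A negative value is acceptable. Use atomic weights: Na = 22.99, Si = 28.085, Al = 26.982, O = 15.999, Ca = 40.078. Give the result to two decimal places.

Si in Na0.82Ca0.18Al1.18Si2.82O8: molar mass 265.096 g/mol; 2.82×28.085 = 79.200 g → 29.88 wt%.
Si in NaAlSiO4: molar mass 142.053 g/mol; 1×28.085 = 28.085 g → 19.77 wt%.
Difference = 29.88 − 19.77 = 10.11 percentage points.

10.11 percentage points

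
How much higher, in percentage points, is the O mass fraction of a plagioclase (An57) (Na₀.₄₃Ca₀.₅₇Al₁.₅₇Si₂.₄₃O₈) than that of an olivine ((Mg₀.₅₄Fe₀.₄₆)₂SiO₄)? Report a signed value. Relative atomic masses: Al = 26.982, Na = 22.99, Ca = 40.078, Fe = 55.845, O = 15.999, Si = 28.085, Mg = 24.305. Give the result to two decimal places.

M(Na₀.₄₃Ca₀.₅₇Al₁.₅₇Si₂.₄₃O₈) = 271.330 g/mol, so wt% O = 127.992/271.330 × 100 = 47.17%.
M((Mg₀.₅₄Fe₀.₄₆)₂SiO₄) = 169.708 g/mol, so wt% O = 63.996/169.708 × 100 = 37.71%.
47.17 − 37.71 = 9.46 pp.

9.46 percentage points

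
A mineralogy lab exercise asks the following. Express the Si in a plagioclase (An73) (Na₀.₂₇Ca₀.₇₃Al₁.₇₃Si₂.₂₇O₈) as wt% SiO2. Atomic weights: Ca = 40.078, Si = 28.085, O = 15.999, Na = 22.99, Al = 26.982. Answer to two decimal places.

49.80 wt%

M(Na₀.₂₇Ca₀.₇₃Al₁.₇₃Si₂.₂₇O₈) = 273.888 g/mol; M(SiO2) = 60.083 g/mol.
Moles SiO2 per formula unit = 2.27 Si ÷ 1 = 2.2700.
SiO2 fraction = (2.2700 × 60.083) / 273.888 = 136.388/273.888 = 0.4980.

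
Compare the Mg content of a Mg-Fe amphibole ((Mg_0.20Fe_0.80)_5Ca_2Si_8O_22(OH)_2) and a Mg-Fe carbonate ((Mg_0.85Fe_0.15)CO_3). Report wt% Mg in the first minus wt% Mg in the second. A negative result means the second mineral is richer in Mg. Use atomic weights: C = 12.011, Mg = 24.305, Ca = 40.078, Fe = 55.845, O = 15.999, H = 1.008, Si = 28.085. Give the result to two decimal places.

-20.61 percentage points

First mineral: 24.305 g Mg in 938.513 g formula = 2.59 wt% Mg.
Second mineral: 20.659 g Mg in 89.044 g formula = 23.20 wt% Mg.
2.59% − 23.20% gives a difference of -20.61 percentage points.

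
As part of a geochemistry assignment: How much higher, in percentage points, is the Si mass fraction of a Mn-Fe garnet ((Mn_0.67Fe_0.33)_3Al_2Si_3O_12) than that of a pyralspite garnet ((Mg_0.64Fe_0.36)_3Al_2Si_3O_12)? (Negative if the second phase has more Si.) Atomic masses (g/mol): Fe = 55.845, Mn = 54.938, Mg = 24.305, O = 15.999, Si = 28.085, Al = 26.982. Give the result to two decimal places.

-2.28 percentage points

First mineral: 84.255 g Si in 495.919 g formula = 16.99 wt% Si.
Second mineral: 84.255 g Si in 437.185 g formula = 19.27 wt% Si.
16.99% − 19.27% gives a difference of -2.28 percentage points.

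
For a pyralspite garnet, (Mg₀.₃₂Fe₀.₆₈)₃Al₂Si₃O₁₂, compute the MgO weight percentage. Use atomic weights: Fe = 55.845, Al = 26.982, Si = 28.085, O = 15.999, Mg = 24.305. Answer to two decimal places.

Formula mass = 467.464 g/mol.
0.96 Mg → 0.9600 mol MgO per formula unit; M(MgO) = 40.304, so MgO mass = 38.692 g.
38.692/467.464 × 100 = 8.28 wt%.

8.28 wt%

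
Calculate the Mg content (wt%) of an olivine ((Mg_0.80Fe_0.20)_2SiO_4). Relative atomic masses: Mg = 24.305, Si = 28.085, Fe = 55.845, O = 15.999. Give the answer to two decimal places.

25.37 wt%

M((Mg_0.80Fe_0.20)_2SiO_4) = 153.307 g/mol.
Mg contributes 1.60 × 24.305 = 38.888 g per mole.
38.888/153.307 = 0.2537 → 25.37%.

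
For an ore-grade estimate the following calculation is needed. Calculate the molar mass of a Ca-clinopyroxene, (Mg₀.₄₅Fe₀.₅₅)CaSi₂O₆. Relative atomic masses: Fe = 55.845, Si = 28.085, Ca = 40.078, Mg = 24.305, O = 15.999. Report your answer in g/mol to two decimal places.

233.89 g/mol

M = 0.45*24.305 + 0.55*55.845 + 1*40.078 + 2*28.085 + 6*15.999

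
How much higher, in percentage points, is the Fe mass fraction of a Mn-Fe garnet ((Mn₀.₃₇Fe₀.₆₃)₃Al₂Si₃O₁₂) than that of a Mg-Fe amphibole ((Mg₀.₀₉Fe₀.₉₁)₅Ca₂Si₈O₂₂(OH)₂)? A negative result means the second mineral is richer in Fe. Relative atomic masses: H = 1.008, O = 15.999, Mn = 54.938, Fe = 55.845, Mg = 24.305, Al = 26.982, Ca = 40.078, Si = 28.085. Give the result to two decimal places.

-5.33 percentage points

Fe in (Mn₀.₃₇Fe₀.₆₃)₃Al₂Si₃O₁₂: molar mass 496.735 g/mol; 1.89×55.845 = 105.547 g → 21.25 wt%.
Fe in (Mg₀.₀₉Fe₀.₉₁)₅Ca₂Si₈O₂₂(OH)₂: molar mass 955.860 g/mol; 4.55×55.845 = 254.095 g → 26.58 wt%.
Difference = 21.25 − 26.58 = -5.33 percentage points.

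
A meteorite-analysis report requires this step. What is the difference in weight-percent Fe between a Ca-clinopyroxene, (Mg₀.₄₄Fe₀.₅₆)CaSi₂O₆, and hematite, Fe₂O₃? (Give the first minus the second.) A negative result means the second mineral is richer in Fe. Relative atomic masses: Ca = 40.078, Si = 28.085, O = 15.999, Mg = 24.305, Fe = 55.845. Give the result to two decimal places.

First mineral: 31.273 g Fe in 234.209 g formula = 13.35 wt% Fe.
Second mineral: 111.690 g Fe in 159.687 g formula = 69.94 wt% Fe.
13.35% − 69.94% gives a difference of -56.59 percentage points.

-56.59 percentage points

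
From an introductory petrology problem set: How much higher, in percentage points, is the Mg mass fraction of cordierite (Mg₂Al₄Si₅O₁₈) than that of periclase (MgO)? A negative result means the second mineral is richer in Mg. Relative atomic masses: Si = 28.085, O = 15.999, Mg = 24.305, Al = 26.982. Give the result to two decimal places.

First mineral: 48.610 g Mg in 584.945 g formula = 8.31 wt% Mg.
Second mineral: 24.305 g Mg in 40.304 g formula = 60.30 wt% Mg.
8.31% − 60.30% gives a difference of -51.99 percentage points.

-51.99 percentage points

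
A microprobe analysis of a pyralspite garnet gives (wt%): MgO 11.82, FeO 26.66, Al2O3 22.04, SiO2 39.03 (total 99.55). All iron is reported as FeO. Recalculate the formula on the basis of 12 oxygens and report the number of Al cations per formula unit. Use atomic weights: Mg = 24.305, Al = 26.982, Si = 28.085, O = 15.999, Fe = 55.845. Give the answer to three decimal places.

MgO: 11.82/40.304 = 0.29327 mol → 0.29327 mol Mg, 0.29327 mol O.
FeO: 26.66/71.844 = 0.37108 mol → 0.37108 mol Fe, 0.37108 mol O.
Al2O3: 22.04/101.961 = 0.21616 mol → 0.43232 mol Al, 0.64848 mol O.
SiO2: 39.03/60.083 = 0.64960 mol → 0.64960 mol Si, 1.29920 mol O.
Total oxygen = 2.61203 mol. Normalization factor = 12/2.61203 = 4.59413.
Al per 12 O = 0.43232 × 4.59413 = 1.986.

1.986 Al apfu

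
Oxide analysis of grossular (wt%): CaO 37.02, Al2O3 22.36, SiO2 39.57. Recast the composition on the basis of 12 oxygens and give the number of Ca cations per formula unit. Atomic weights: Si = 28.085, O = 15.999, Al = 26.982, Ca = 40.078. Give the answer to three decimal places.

CaO: 37.02/56.077 = 0.66016 mol → 0.66016 mol Ca, 0.66016 mol O.
Al2O3: 22.36/101.961 = 0.21930 mol → 0.43860 mol Al, 0.65790 mol O.
SiO2: 39.57/60.083 = 0.65859 mol → 0.65859 mol Si, 1.31718 mol O.
Total oxygen = 2.63524 mol. Normalization factor = 12/2.63524 = 4.55366.
Ca per 12 O = 0.66016 × 4.55366 = 3.006.

3.006 Ca apfu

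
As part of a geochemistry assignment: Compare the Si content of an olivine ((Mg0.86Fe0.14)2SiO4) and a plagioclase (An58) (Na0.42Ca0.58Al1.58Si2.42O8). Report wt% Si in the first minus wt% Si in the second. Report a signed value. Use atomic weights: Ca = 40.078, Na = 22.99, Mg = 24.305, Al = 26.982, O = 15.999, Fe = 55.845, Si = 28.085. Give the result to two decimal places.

Si in (Mg0.86Fe0.14)2SiO4: molar mass 149.522 g/mol; 1×28.085 = 28.085 g → 18.78 wt%.
Si in Na0.42Ca0.58Al1.58Si2.42O8: molar mass 271.490 g/mol; 2.42×28.085 = 67.966 g → 25.03 wt%.
Difference = 18.78 − 25.03 = -6.25 percentage points.

-6.25 percentage points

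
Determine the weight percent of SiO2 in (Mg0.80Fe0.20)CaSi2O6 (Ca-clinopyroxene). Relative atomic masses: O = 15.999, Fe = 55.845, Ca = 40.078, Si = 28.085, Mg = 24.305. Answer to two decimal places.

53.92 wt%

Molar mass of (Mg0.80Fe0.20)CaSi2O6 = 0.80*24.305 + 0.20*55.845 + 1*40.078 + 2*28.085 + 6*15.999 = 222.855 g/mol.
Each formula unit contains 2 Si, equivalent to 2/1 = 2.0000 mol SiO2.
M(SiO2) = 1×28.085 + 2×15.999 = 60.083 g/mol.
Mass of SiO2 per formula unit = 2.0000 × 60.083 = 120.166 g.
SiO2 wt% = 120.166 / 222.855 × 100 = 53.92%.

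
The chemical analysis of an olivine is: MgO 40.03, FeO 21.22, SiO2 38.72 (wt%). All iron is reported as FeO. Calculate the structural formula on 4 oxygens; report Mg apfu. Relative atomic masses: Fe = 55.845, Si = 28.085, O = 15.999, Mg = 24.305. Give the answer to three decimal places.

MgO: 40.03/40.304 = 0.99320 mol → 0.99320 mol Mg, 0.99320 mol O.
FeO: 21.22/71.844 = 0.29536 mol → 0.29536 mol Fe, 0.29536 mol O.
SiO2: 38.72/60.083 = 0.64444 mol → 0.64444 mol Si, 1.28888 mol O.
Total oxygen = 2.57744 mol. Normalization factor = 4/2.57744 = 1.55193.
Mg per 4 O = 0.99320 × 1.55193 = 1.541.

1.541 Mg apfu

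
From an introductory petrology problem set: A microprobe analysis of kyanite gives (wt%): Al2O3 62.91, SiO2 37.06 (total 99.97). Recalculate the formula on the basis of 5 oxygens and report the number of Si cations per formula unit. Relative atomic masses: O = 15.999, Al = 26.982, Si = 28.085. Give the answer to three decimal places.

Al2O3 (M=101.961): mol = 0.61700; Al = 1.23400, O = 1.85100.
SiO2 (M=60.083): mol = 0.61681; Si = 0.61681, O = 1.23362.
ΣO = 3.08462; factor = 5/ΣO = 1.62095.
Si apfu = 0.61681 × 1.62095 = 1.000.

1.000 Si apfu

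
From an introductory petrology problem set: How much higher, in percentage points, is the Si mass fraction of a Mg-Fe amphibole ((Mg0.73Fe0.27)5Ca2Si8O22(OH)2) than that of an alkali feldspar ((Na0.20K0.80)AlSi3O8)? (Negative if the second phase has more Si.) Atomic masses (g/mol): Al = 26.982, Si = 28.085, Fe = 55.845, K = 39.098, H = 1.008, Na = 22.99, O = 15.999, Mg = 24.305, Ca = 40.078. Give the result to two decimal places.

First mineral: 224.680 g Si in 854.932 g formula = 26.28 wt% Si.
Second mineral: 84.255 g Si in 275.105 g formula = 30.63 wt% Si.
26.28% − 30.63% gives a difference of -4.35 percentage points.

-4.35 percentage points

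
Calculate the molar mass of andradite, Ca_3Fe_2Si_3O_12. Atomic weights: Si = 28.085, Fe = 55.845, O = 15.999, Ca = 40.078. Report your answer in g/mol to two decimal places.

508.17 g/mol

Ca: 3 × 40.078 = 120.2340
Fe: 2 × 55.845 = 111.6900
Si: 3 × 28.085 = 84.2550
O: 12 × 15.999 = 191.9880
Summing the contributions gives the formula mass.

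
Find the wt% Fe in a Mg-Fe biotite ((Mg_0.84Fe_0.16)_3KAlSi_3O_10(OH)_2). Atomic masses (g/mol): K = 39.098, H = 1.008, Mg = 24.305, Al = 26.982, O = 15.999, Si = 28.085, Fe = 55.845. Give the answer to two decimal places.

6.20 mass %

Molar mass of (Mg_0.84Fe_0.16)_3KAlSi_3O_10(OH)_2: 2.52*24.305 + 0.48*55.845 + 1*39.098 + 1*26.982 + 3*28.085 + 12*15.999 + 2*1.008 = 432.393 g/mol.
Mass of Fe per formula unit: 0.48 × 55.845 = 26.806 g.
Weight fraction Fe = 26.806 / 432.393 = 0.0620.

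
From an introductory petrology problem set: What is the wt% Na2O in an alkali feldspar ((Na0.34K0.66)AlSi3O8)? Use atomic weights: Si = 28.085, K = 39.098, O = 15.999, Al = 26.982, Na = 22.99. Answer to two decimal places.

3.86 wt%

Molar mass of (Na0.34K0.66)AlSi3O8 = 0.34·22.99 + 0.66·39.098 + 1·26.982 + 3·28.085 + 8·15.999 = 272.850 g/mol.
Each formula unit contains 0.34 Na, equivalent to 0.34/2 = 0.1700 mol Na2O.
M(Na2O) = 2×22.99 + 1×15.999 = 61.979 g/mol.
Mass of Na2O per formula unit = 0.1700 × 61.979 = 10.536 g.
Na2O wt% = 10.536 / 272.850 × 100 = 3.86%.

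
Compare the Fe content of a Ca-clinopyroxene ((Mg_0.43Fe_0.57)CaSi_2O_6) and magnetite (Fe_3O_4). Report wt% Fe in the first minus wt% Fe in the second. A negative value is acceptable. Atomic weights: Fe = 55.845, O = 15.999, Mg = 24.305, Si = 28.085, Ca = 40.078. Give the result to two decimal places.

First mineral: 31.832 g Fe in 234.525 g formula = 13.57 wt% Fe.
Second mineral: 167.535 g Fe in 231.531 g formula = 72.36 wt% Fe.
13.57% − 72.36% gives a difference of -58.79 percentage points.

-58.79 percentage points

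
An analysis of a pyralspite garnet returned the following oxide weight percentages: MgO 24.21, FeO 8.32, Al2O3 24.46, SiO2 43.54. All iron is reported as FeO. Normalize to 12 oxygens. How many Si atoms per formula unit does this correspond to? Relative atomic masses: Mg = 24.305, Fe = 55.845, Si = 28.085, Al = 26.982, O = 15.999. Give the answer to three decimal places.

3.014 Si apfu

MgO: 24.21/40.304 = 0.60068 mol → 0.60068 mol Mg, 0.60068 mol O.
FeO: 8.32/71.844 = 0.11581 mol → 0.11581 mol Fe, 0.11581 mol O.
Al2O3: 24.46/101.961 = 0.23990 mol → 0.47980 mol Al, 0.71970 mol O.
SiO2: 43.54/60.083 = 0.72466 mol → 0.72466 mol Si, 1.44932 mol O.
Total oxygen = 2.88551 mol. Normalization factor = 12/2.88551 = 4.15871.
Si per 12 O = 0.72466 × 4.15871 = 3.014.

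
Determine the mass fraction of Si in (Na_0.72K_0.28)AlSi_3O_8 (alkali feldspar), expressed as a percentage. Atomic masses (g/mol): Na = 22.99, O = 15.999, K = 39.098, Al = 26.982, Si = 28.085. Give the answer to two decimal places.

31.59 wt%

Formula mass = 0.72*22.99 + 0.28*39.098 + 1*26.982 + 3*28.085 + 8*15.999 = 266.729 g/mol, of which 84.255 g is Si.
So Si makes up 84.255/266.729 = 0.3159 of the mass, i.e. 31.59%.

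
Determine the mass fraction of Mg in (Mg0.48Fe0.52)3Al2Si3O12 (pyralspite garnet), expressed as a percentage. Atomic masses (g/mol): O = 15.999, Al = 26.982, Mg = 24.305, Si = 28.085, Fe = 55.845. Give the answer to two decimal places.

7.74 weight percent

Formula mass = 1.44×24.305 + 1.56×55.845 + 2×26.982 + 3×28.085 + 12×15.999 = 452.324 g/mol, of which 34.999 g is Mg.
So Mg makes up 34.999/452.324 = 0.0774 of the mass, i.e. 7.74%.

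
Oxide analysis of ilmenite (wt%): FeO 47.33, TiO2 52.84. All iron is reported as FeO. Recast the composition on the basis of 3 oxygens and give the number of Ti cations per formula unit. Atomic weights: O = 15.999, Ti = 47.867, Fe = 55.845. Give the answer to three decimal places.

1.001 Ti apfu

FeO: 47.33/71.844 = 0.65879 mol → 0.65879 mol Fe, 0.65879 mol O.
TiO2: 52.84/79.865 = 0.66162 mol → 0.66162 mol Ti, 1.32324 mol O.
Total oxygen = 1.98203 mol. Normalization factor = 3/1.98203 = 1.51360.
Ti per 3 O = 0.66162 × 1.51360 = 1.001.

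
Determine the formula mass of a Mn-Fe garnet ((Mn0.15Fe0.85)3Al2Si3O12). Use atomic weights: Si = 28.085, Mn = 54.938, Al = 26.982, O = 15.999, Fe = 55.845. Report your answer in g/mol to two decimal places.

497.33 g/mol

M = 0.45·54.938 + 2.55·55.845 + 2·26.982 + 3·28.085 + 12·15.999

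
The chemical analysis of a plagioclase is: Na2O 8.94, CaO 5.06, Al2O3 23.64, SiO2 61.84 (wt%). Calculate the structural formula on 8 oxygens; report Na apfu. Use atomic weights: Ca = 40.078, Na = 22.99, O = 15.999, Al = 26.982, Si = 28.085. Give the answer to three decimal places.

0.772 Na apfu

Na2O (M=61.979): mol = 0.14424; Na = 0.28848, O = 0.14424.
CaO (M=56.077): mol = 0.09023; Ca = 0.09023, O = 0.09023.
Al2O3 (M=101.961): mol = 0.23185; Al = 0.46370, O = 0.69555.
SiO2 (M=60.083): mol = 1.02924; Si = 1.02924, O = 2.05848.
ΣO = 2.98850; factor = 8/ΣO = 2.67693.
Na apfu = 0.28848 × 2.67693 = 0.772.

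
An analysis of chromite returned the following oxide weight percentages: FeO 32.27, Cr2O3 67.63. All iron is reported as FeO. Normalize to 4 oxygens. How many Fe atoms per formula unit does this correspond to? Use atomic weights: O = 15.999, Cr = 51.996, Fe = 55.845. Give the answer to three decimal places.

FeO (M=71.844): mol = 0.44917; Fe = 0.44917, O = 0.44917.
Cr2O3 (M=151.989): mol = 0.44497; Cr = 0.88994, O = 1.33491.
ΣO = 1.78408; factor = 4/ΣO = 2.24205.
Fe apfu = 0.44917 × 2.24205 = 1.007.

1.007 Fe apfu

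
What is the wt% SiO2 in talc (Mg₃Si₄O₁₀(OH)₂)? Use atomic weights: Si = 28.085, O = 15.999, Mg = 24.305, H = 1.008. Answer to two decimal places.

63.37 wt%

M(Mg₃Si₄O₁₀(OH)₂) = 379.259 g/mol; M(SiO2) = 60.083 g/mol.
Moles SiO2 per formula unit = 4 Si ÷ 1 = 4.0000.
SiO2 fraction = (4.0000 × 60.083) / 379.259 = 240.332/379.259 = 0.6337.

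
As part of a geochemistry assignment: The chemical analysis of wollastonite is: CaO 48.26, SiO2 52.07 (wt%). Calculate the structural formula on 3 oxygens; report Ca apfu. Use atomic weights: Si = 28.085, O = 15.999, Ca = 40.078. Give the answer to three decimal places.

48.26 wt% CaO ÷ 56.077 g/mol = 0.86060 mol, giving 0.86060 Ca and 0.86060 O.
52.07 wt% SiO2 ÷ 60.083 g/mol = 0.86663 mol, giving 0.86663 Si and 1.73326 O.
Oxygen sums to 2.59386; scaling by 3/2.59386 = 1.15658 puts the formula on 3 O.
Ca: 0.86060 × 1.15658 = 0.995 atoms per formula unit.

0.995 Ca apfu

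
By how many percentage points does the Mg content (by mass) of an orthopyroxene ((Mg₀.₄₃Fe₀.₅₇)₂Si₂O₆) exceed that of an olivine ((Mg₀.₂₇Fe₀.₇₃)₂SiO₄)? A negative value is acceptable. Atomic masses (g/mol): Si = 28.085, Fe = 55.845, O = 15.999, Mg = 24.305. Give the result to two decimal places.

1.80 percentage points

Mg in (Mg₀.₄₃Fe₀.₅₇)₂Si₂O₆: molar mass 236.730 g/mol; 0.86×24.305 = 20.902 g → 8.83 wt%.
Mg in (Mg₀.₂₇Fe₀.₇₃)₂SiO₄: molar mass 186.739 g/mol; 0.54×24.305 = 13.125 g → 7.03 wt%.
Difference = 8.83 − 7.03 = 1.80 percentage points.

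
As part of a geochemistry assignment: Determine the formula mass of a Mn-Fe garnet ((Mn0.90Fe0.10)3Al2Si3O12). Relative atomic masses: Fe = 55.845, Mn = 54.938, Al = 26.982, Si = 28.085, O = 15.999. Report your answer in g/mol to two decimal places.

495.29 g/mol

The formula mass is the sum 2.70·54.938 + 0.30·55.845 + 2·26.982 + 3·28.085 + 12·15.999.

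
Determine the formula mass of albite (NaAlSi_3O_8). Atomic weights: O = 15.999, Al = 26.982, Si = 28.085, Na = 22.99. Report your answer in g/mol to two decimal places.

Na: 1 × 22.99 = 22.9900
Al: 1 × 26.982 = 26.9820
Si: 3 × 28.085 = 84.2550
O: 8 × 15.999 = 127.9920
Summing the contributions gives the formula mass.

262.22 g/mol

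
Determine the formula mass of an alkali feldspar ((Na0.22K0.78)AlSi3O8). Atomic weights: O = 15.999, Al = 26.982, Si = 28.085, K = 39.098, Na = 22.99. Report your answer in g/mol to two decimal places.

274.78 g/mol

M = 0.22*22.99 + 0.78*39.098 + 1*26.982 + 3*28.085 + 8*15.999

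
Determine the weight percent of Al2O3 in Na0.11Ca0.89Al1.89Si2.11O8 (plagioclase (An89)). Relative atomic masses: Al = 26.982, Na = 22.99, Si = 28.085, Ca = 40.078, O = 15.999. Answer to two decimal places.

M(Na0.11Ca0.89Al1.89Si2.11O8) = 276.446 g/mol; M(Al2O3) = 101.961 g/mol.
Moles Al2O3 per formula unit = 1.89 Al ÷ 2 = 0.9450.
Al2O3 fraction = (0.9450 × 101.961) / 276.446 = 96.353/276.446 = 0.3485.

34.85 wt%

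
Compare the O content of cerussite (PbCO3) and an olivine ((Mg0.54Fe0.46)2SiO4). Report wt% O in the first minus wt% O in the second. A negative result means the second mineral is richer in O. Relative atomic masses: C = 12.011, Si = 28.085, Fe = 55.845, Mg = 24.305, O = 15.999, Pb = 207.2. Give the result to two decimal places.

-19.75 percentage points

O in PbCO3: molar mass 267.208 g/mol; 3×15.999 = 47.997 g → 17.96 wt%.
O in (Mg0.54Fe0.46)2SiO4: molar mass 169.708 g/mol; 4×15.999 = 63.996 g → 37.71 wt%.
Difference = 17.96 − 37.71 = -19.75 percentage points.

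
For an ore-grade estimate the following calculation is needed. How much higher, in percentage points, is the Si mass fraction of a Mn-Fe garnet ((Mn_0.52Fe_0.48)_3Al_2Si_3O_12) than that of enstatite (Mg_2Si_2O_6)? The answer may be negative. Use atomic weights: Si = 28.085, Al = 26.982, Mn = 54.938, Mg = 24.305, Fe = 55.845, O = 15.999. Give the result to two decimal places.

First mineral: 84.255 g Si in 496.327 g formula = 16.98 wt% Si.
Second mineral: 56.170 g Si in 200.774 g formula = 27.98 wt% Si.
16.98% − 27.98% gives a difference of -11.00 percentage points.

-11.00 percentage points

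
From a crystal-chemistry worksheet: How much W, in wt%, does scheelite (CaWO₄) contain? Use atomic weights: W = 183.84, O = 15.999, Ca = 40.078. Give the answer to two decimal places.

Formula mass = 1·40.078 + 1·183.84 + 4·15.999 = 287.914 g/mol, of which 183.840 g is W.
So W makes up 183.840/287.914 = 0.6385 of the mass, i.e. 63.85%.

63.85 wt%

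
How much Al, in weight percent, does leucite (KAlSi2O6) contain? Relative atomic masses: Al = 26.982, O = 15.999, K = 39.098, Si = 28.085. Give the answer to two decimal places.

Formula mass = 1*39.098 + 1*26.982 + 2*28.085 + 6*15.999 = 218.244 g/mol, of which 26.982 g is Al.
So Al makes up 26.982/218.244 = 0.1236 of the mass, i.e. 12.36%.

12.36 weight percent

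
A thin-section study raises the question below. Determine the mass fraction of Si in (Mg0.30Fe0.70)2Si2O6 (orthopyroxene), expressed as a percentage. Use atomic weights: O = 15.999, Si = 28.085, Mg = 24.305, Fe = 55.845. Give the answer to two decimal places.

22.93 mass %

Molar mass of (Mg0.30Fe0.70)2Si2O6: 0.60·24.305 + 1.40·55.845 + 2·28.085 + 6·15.999 = 244.930 g/mol.
Mass of Si per formula unit: 2 × 28.085 = 56.170 g.
Weight fraction Si = 56.170 / 244.930 = 0.2293.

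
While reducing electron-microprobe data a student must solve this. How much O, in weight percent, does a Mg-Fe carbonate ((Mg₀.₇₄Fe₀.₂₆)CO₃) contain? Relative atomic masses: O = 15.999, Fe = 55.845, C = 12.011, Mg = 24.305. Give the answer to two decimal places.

Formula mass = 0.74·24.305 + 0.26·55.845 + 1·12.011 + 3·15.999 = 92.513 g/mol, of which 47.997 g is O.
So O makes up 47.997/92.513 = 0.5188 of the mass, i.e. 51.88%.

51.88 weight percent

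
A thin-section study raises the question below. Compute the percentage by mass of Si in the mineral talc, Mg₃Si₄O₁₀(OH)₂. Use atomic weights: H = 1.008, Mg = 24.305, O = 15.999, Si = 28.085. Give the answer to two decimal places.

Molar mass of Mg₃Si₄O₁₀(OH)₂: 3×24.305 + 4×28.085 + 12×15.999 + 2×1.008 = 379.259 g/mol.
Mass of Si per formula unit: 4 × 28.085 = 112.340 g.
Weight fraction Si = 112.340 / 379.259 = 0.2962.

29.62 weight percent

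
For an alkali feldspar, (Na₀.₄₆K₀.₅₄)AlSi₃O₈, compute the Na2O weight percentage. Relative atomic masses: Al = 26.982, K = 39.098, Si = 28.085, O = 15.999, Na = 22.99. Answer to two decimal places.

Molar mass of (Na₀.₄₆K₀.₅₄)AlSi₃O₈ = 0.46*22.99 + 0.54*39.098 + 1*26.982 + 3*28.085 + 8*15.999 = 270.917 g/mol.
Each formula unit contains 0.46 Na, equivalent to 0.46/2 = 0.2300 mol Na2O.
M(Na2O) = 2×22.99 + 1×15.999 = 61.979 g/mol.
Mass of Na2O per formula unit = 0.2300 × 61.979 = 14.255 g.
Na2O wt% = 14.255 / 270.917 × 100 = 5.26%.

5.26 wt%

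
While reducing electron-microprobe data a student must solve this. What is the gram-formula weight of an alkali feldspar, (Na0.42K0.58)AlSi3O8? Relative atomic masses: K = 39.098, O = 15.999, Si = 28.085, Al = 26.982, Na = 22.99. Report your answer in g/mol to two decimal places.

271.56 g/mol

The formula mass is the sum 0.42·22.99 + 0.58·39.098 + 1·26.982 + 3·28.085 + 8·15.999.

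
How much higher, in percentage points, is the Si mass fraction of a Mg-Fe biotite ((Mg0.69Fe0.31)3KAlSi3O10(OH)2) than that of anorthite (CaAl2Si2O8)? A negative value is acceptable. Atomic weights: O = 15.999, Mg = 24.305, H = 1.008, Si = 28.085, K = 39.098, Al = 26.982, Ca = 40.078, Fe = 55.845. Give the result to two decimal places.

-1.32 percentage points

First mineral: 84.255 g Si in 446.586 g formula = 18.87 wt% Si.
Second mineral: 56.170 g Si in 278.204 g formula = 20.19 wt% Si.
18.87% − 20.19% gives a difference of -1.32 percentage points.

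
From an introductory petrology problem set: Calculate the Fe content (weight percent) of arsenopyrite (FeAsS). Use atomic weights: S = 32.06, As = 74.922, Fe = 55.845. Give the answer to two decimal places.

34.30 weight percent

Formula mass = 1×55.845 + 1×74.922 + 1×32.06 = 162.827 g/mol, of which 55.845 g is Fe.
So Fe makes up 55.845/162.827 = 0.3430 of the mass, i.e. 34.30%.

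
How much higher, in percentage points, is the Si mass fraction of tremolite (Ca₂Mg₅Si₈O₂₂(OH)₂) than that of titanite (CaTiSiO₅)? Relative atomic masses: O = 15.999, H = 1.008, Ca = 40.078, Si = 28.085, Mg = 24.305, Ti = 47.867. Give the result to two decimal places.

First mineral: 224.680 g Si in 812.353 g formula = 27.66 wt% Si.
Second mineral: 28.085 g Si in 196.025 g formula = 14.33 wt% Si.
27.66% − 14.33% gives a difference of 13.33 percentage points.

13.33 percentage points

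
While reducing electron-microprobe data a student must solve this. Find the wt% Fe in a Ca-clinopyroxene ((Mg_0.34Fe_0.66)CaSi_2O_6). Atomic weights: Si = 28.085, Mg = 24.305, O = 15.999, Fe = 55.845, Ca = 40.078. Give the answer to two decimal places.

15.53 mass %

Formula mass = 0.34×24.305 + 0.66×55.845 + 1×40.078 + 2×28.085 + 6×15.999 = 237.363 g/mol, of which 36.858 g is Fe.
So Fe makes up 36.858/237.363 = 0.1553 of the mass, i.e. 15.53%.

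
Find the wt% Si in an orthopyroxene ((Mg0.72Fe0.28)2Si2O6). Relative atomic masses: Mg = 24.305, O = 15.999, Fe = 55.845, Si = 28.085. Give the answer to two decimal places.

Molar mass of (Mg0.72Fe0.28)2Si2O6: 1.44*24.305 + 0.56*55.845 + 2*28.085 + 6*15.999 = 218.436 g/mol.
Mass of Si per formula unit: 2 × 28.085 = 56.170 g.
Weight fraction Si = 56.170 / 218.436 = 0.2571.

25.71 wt%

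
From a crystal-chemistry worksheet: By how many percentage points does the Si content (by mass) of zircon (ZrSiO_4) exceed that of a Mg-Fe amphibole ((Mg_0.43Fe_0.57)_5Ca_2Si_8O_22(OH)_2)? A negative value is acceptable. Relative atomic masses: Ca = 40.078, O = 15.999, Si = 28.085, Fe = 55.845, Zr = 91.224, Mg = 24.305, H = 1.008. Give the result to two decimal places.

-9.58 percentage points

First mineral: 28.085 g Si in 183.305 g formula = 15.32 wt% Si.
Second mineral: 224.680 g Si in 902.242 g formula = 24.90 wt% Si.
15.32% − 24.90% gives a difference of -9.58 percentage points.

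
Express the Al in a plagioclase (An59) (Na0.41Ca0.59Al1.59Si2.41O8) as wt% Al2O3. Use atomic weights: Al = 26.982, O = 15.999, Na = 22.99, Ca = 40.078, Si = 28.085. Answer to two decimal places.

Formula mass = 271.650 g/mol.
1.59 Al → 0.7950 mol Al2O3 per formula unit; M(Al2O3) = 101.961, so Al2O3 mass = 81.059 g.
81.059/271.650 × 100 = 29.84 wt%.

29.84 wt%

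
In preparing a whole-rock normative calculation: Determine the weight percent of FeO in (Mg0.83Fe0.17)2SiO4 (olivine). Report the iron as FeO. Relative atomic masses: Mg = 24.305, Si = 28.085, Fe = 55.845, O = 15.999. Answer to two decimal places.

Molar mass of (Mg0.83Fe0.17)2SiO4 = 1.66·24.305 + 0.34·55.845 + 1·28.085 + 4·15.999 = 151.415 g/mol.
Each formula unit contains 0.34 Fe, equivalent to 0.34/1 = 0.3400 mol FeO.
M(FeO) = 1×55.845 + 1×15.999 = 71.844 g/mol.
Mass of FeO per formula unit = 0.3400 × 71.844 = 24.427 g.
FeO wt% = 24.427 / 151.415 × 100 = 16.13%.

16.13 wt%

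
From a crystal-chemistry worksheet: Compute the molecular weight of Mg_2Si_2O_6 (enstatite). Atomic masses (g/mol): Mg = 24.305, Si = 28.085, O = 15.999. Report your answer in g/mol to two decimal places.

200.77 g/mol

The formula mass is the sum 2·24.305 + 2·28.085 + 6·15.999.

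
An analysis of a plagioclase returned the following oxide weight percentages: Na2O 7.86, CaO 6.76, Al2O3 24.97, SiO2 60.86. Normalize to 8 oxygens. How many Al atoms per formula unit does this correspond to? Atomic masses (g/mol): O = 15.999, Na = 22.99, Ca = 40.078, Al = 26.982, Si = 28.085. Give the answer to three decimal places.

1.303 Al apfu

7.86 wt% Na2O ÷ 61.979 g/mol = 0.12682 mol, giving 0.25364 Na and 0.12682 O.
6.76 wt% CaO ÷ 56.077 g/mol = 0.12055 mol, giving 0.12055 Ca and 0.12055 O.
24.97 wt% Al2O3 ÷ 101.961 g/mol = 0.24490 mol, giving 0.48980 Al and 0.73470 O.
60.86 wt% SiO2 ÷ 60.083 g/mol = 1.01293 mol, giving 1.01293 Si and 2.02586 O.
Oxygen sums to 3.00793; scaling by 8/3.00793 = 2.65964 puts the formula on 8 O.
Al: 0.48980 × 2.65964 = 1.303 atoms per formula unit.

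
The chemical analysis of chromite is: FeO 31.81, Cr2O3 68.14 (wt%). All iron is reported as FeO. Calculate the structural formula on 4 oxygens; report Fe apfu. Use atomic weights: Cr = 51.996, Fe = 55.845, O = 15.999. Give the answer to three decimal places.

0.991 Fe apfu

31.81 wt% FeO ÷ 71.844 g/mol = 0.44276 mol, giving 0.44276 Fe and 0.44276 O.
68.14 wt% Cr2O3 ÷ 151.989 g/mol = 0.44832 mol, giving 0.89664 Cr and 1.34496 O.
Oxygen sums to 1.78772; scaling by 4/1.78772 = 2.23749 puts the formula on 4 O.
Fe: 0.44276 × 2.23749 = 0.991 atoms per formula unit.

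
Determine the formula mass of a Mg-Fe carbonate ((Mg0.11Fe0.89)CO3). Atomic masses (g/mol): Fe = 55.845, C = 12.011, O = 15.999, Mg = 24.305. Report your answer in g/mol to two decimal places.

The formula mass is the sum 0.11·24.305 + 0.89·55.845 + 1·12.011 + 3·15.999.

112.38 g/mol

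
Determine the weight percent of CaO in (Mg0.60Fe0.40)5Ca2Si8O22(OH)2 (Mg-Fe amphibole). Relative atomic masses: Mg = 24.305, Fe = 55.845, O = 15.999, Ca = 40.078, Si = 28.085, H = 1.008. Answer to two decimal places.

M((Mg0.60Fe0.40)5Ca2Si8O22(OH)2) = 875.433 g/mol; M(CaO) = 56.077 g/mol.
Moles CaO per formula unit = 2 Ca ÷ 1 = 2.0000.
CaO fraction = (2.0000 × 56.077) / 875.433 = 112.154/875.433 = 0.1281.

12.81 wt%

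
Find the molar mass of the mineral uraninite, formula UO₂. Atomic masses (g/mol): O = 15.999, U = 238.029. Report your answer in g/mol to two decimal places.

U: 1 × 238.029 = 238.0290
O: 2 × 15.999 = 31.9980
Summing the contributions gives the formula mass.

270.03 g/mol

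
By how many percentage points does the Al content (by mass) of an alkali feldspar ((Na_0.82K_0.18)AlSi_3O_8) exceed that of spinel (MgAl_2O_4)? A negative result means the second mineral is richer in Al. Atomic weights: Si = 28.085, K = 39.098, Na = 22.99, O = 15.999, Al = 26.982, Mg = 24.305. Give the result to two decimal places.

M((Na_0.82K_0.18)AlSi_3O_8) = 265.118 g/mol, so wt% Al = 26.982/265.118 × 100 = 10.18%.
M(MgAl_2O_4) = 142.265 g/mol, so wt% Al = 53.964/142.265 × 100 = 37.93%.
10.18 − 37.93 = -27.75 pp.

-27.75 percentage points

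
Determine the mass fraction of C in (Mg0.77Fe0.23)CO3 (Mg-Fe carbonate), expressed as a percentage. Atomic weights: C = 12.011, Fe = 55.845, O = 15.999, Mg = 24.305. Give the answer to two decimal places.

Molar mass of (Mg0.77Fe0.23)CO3: 0.77×24.305 + 0.23×55.845 + 1×12.011 + 3×15.999 = 91.567 g/mol.
Mass of C per formula unit: 1 × 12.011 = 12.011 g.
Weight fraction C = 12.011 / 91.567 = 0.1312.

13.12 mass %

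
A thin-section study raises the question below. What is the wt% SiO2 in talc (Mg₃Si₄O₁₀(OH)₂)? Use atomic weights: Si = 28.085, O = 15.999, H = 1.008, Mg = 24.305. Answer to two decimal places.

63.37 wt%

Molar mass of Mg₃Si₄O₁₀(OH)₂ = 3×24.305 + 4×28.085 + 12×15.999 + 2×1.008 = 379.259 g/mol.
Each formula unit contains 4 Si, equivalent to 4/1 = 4.0000 mol SiO2.
M(SiO2) = 1×28.085 + 2×15.999 = 60.083 g/mol.
Mass of SiO2 per formula unit = 4.0000 × 60.083 = 240.332 g.
SiO2 wt% = 240.332 / 379.259 × 100 = 63.37%.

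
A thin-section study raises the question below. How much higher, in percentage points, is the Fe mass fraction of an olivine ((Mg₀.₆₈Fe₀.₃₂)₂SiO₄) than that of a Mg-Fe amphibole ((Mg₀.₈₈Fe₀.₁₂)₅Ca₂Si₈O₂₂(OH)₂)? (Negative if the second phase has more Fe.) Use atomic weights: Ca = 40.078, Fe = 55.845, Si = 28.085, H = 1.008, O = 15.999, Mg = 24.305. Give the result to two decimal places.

First mineral: 35.741 g Fe in 160.877 g formula = 22.22 wt% Fe.
Second mineral: 33.507 g Fe in 831.277 g formula = 4.03 wt% Fe.
22.22% − 4.03% gives a difference of 18.19 percentage points.

18.19 percentage points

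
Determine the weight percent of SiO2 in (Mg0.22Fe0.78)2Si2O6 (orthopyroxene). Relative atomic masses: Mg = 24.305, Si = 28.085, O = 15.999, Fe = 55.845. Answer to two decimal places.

Molar mass of (Mg0.22Fe0.78)2Si2O6 = 0.44×24.305 + 1.56×55.845 + 2×28.085 + 6×15.999 = 249.976 g/mol.
Each formula unit contains 2 Si, equivalent to 2/1 = 2.0000 mol SiO2.
M(SiO2) = 1×28.085 + 2×15.999 = 60.083 g/mol.
Mass of SiO2 per formula unit = 2.0000 × 60.083 = 120.166 g.
SiO2 wt% = 120.166 / 249.976 × 100 = 48.07%.

48.07 wt%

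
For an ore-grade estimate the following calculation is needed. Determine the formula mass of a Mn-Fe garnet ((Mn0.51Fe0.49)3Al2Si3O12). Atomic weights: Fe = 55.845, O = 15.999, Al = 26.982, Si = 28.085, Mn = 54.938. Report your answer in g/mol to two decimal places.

496.35 g/mol

The formula mass is the sum 1.53×54.938 + 1.47×55.845 + 2×26.982 + 3×28.085 + 12×15.999.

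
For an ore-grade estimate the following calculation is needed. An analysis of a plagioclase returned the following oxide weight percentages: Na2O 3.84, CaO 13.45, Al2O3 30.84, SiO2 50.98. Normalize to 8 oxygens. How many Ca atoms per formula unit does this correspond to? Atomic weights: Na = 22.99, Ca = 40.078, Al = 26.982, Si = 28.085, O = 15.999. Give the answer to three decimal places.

Na2O (M=61.979): mol = 0.06196; Na = 0.12392, O = 0.06196.
CaO (M=56.077): mol = 0.23985; Ca = 0.23985, O = 0.23985.
Al2O3 (M=101.961): mol = 0.30247; Al = 0.60494, O = 0.90741.
SiO2 (M=60.083): mol = 0.84849; Si = 0.84849, O = 1.69698.
ΣO = 2.90620; factor = 8/ΣO = 2.75274.
Ca apfu = 0.23985 × 2.75274 = 0.660.

0.660 Ca apfu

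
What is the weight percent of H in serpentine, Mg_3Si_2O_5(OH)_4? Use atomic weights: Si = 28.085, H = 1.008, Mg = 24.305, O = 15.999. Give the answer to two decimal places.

Molar mass of Mg_3Si_2O_5(OH)_4: 3*24.305 + 2*28.085 + 9*15.999 + 4*1.008 = 277.108 g/mol.
Mass of H per formula unit: 4 × 1.008 = 4.032 g.
Weight fraction H = 4.032 / 277.108 = 0.0146.

1.46 mass %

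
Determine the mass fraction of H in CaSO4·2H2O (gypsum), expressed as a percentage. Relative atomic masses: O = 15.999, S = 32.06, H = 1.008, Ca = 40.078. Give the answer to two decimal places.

Molar mass of CaSO4·2H2O: 1×40.078 + 1×32.06 + 6×15.999 + 4×1.008 = 172.164 g/mol.
Mass of H per formula unit: 4 × 1.008 = 4.032 g.
Weight fraction H = 4.032 / 172.164 = 0.0234.

2.34 wt%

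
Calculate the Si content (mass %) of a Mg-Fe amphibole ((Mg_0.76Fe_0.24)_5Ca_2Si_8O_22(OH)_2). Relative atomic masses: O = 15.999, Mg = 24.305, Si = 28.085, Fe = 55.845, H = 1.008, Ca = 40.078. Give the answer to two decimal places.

26.43 mass %

Formula mass = 3.80*24.305 + 1.20*55.845 + 2*40.078 + 8*28.085 + 24*15.999 + 2*1.008 = 850.201 g/mol, of which 224.680 g is Si.
So Si makes up 224.680/850.201 = 0.2643 of the mass, i.e. 26.43%.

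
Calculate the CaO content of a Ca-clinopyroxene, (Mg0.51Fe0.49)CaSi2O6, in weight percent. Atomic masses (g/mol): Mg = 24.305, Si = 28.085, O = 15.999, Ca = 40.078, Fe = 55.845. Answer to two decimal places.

24.17 wt%

M((Mg0.51Fe0.49)CaSi2O6) = 232.002 g/mol; M(CaO) = 56.077 g/mol.
Moles CaO per formula unit = 1 Ca ÷ 1 = 1.0000.
CaO fraction = (1.0000 × 56.077) / 232.002 = 56.077/232.002 = 0.2417.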